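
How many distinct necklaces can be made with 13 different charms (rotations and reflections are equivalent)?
(13-1)!/2 = 479001600/2 = 239500800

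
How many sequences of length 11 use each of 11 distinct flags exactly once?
11! = 39916800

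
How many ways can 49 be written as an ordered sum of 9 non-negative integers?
C(49+9-1, 9-1) = C(57, 8) = 1652411475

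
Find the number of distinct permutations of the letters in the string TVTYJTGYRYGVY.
13! / (1! × 2! × 1! × 3! × 4! × 2!) = 10810800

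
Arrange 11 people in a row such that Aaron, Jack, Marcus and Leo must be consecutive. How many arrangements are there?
Treat the 4 as one block: (11-4+1)! × 4! = 40320 × 24 = 967680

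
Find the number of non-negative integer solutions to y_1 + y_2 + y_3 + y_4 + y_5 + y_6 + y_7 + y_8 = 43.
C(43+8-1, 8-1) = C(50, 7) = 99884400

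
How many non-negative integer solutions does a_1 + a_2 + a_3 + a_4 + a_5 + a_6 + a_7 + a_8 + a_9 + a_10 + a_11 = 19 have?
C(19+11-1, 11-1) = C(29, 10) = 20030010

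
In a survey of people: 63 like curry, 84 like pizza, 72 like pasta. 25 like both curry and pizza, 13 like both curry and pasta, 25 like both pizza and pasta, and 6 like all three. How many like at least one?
|A∪B∪C| = 63+84+72-25-13-25+6 = 162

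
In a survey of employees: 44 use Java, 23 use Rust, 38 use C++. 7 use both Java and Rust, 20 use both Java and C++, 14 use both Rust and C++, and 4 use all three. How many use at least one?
|A∪B∪C| = 44+23+38-7-20-14+4 = 68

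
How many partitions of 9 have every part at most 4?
Let r_j(i) = number of partitions of i into parts ≤ j, for i = 0..9. r_1(i) = 1 for all i; r_j(i) = r_{j-1}(i) + r_j(i-j). Rows j = 2..4: ≤2: 1 1 2 2 3 3 4 4 5 5; ≤3: 1 1 2 3 4 5 7 8 10 12; ≤4: 1 1 2 3 5 6 9 11 15 18. r_4(9) = 18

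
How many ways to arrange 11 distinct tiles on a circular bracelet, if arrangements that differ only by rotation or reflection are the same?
(11-1)!/2 = 3628800/2 = 1814400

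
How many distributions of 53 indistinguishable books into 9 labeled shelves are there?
C(53+9-1, 9-1) = C(61, 8) = 2944827765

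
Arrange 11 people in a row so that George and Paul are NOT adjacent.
Total - adjacent = 11! - (11-1)!×2 = 39916800 - 7257600 = 32659200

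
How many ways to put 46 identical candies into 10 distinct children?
C(46+10-1, 10-1) = C(55, 9) = 6358402050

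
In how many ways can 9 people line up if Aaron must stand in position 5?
Fix one position: (9-1)! = 40320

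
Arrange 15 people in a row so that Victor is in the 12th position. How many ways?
Fix one position: (15-1)! = 87178291200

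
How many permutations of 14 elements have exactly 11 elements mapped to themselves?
Choose the 11 fixed points C(14,11) = 364, derange the rest: !3 = Σ_{j=0}^{3} (-1)^j·3!/j! = 6 - 6 + 3 - 1 = 2. Product = 364 × 2 = 728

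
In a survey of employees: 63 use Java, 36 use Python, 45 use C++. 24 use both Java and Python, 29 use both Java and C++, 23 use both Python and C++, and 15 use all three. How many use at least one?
|A∪B∪C| = 63+36+45-24-29-23+15 = 83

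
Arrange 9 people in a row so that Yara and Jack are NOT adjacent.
Total - adjacent = 9! - (9-1)!×2 = 362880 - 80640 = 282240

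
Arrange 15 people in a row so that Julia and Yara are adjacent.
Treat as block: (15-1)! × 2! = 87178291200 × 2 = 174356582400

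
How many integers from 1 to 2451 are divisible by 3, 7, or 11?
⌊2451/3⌋+⌊2451/7⌋+⌊2451/11⌋ - ⌊2451/21⌋-⌊2451/33⌋-⌊2451/77⌋ + ⌊2451/231⌋ = 817+350+222 - 116-74-31 + 10 = 1178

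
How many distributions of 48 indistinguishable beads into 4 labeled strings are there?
C(48+4-1, 4-1) = C(51, 3) = 20825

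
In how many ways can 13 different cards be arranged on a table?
13! = 6227020800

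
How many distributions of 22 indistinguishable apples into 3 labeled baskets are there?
C(22+3-1, 3-1) = C(24, 2) = 276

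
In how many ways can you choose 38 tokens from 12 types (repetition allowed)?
C(38+12-1, 12-1) = C(49, 11) = 29135916264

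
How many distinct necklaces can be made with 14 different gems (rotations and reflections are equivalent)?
(14-1)!/2 = 6227020800/2 = 3113510400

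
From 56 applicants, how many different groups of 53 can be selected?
C(56,53) = 56!/(53!×3!) = 27720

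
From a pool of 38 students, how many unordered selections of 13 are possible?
C(38,13) = 38!/(13!×25!) = 5414950296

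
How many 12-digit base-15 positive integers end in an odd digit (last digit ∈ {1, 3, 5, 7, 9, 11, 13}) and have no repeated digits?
Last∈{1,3,5,7,9,11,13}. Last=0: 0. Last nonzero: 7×13×P(13,10) = 94443148800. Total = 94443148800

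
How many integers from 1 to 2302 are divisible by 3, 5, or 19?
⌊2302/3⌋+⌊2302/5⌋+⌊2302/19⌋ - ⌊2302/15⌋-⌊2302/57⌋-⌊2302/95⌋ + ⌊2302/285⌋ = 767+460+121 - 153-40-24 + 8 = 1139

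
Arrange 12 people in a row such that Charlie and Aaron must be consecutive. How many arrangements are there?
Treat the 2 as one block: (12-2+1)! × 2! = 39916800 × 2 = 79833600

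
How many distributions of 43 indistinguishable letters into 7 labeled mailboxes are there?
C(43+7-1, 7-1) = C(49, 6) = 13983816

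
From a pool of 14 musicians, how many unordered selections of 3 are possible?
C(14,3) = 14!/(3!×11!) = 364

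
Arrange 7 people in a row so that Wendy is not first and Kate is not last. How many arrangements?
By inclusion-exclusion: 7! - 2×(7-1)! + (7-2)! = 5040 - 1440 + 120 = 3720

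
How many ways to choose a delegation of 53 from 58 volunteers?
C(58,53) = 58!/(53!×5!) = 4582116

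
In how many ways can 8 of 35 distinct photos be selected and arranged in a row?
P(35,8) = 35!/(35-8)! = 948964262400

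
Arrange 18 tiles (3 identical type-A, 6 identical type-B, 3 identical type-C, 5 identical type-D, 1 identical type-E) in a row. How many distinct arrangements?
18! / (3! × 6! × 3! × 5! × 1!) = 2058376320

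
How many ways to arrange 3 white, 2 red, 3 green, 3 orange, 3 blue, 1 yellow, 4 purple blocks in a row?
19! / (3! × 2! × 3! × 3! × 3! × 1! × 4!) = 1955457504000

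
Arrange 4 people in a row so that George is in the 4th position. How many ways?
Fix one position: (4-1)! = 6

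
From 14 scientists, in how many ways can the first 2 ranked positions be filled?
P(14,2) = 14!/(14-2)! = 182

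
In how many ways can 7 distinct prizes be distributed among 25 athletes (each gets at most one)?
P(25,7) = 25!/(25-7)! = 2422728000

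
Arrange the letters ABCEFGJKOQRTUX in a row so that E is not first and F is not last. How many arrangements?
By inclusion-exclusion: 14! - 2×(14-1)! + (14-2)! = 87178291200 - 12454041600 + 479001600 = 75203251200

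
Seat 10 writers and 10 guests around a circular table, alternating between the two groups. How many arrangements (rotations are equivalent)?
Fix one of the writers: (10-1)! ways for the remaining writers, × 10! ways for the guests = 362880 × 3628800 = 1316818944000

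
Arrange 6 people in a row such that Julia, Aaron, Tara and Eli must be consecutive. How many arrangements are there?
Treat the 4 as one block: (6-4+1)! × 4! = 6 × 24 = 144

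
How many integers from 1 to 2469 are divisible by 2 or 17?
⌊2469/2⌋ + ⌊2469/17⌋ - ⌊2469/34⌋ = 1234 + 145 - 72 = 1307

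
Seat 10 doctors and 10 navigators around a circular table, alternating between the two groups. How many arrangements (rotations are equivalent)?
Fix one of the doctors: (10-1)! ways for the remaining doctors, × 10! ways for the navigators = 362880 × 3628800 = 1316818944000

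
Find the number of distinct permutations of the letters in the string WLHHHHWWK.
9! / (4! × 1! × 3! × 1!) = 2520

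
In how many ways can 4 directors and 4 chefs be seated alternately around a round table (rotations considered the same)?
Fix one of the directors: (4-1)! ways for the remaining directors, × 4! ways for the chefs = 6 × 24 = 144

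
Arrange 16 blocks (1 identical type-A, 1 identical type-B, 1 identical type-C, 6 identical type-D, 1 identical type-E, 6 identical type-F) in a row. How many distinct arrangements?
16! / (1! × 1! × 1! × 6! × 1! × 6!) = 40360320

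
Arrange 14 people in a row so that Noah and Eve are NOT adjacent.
Total - adjacent = 14! - (14-1)!×2 = 87178291200 - 12454041600 = 74724249600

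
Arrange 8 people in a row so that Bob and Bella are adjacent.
Treat as block: (8-1)! × 2! = 5040 × 2 = 10080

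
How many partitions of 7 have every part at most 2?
Let r_j(i) = number of partitions of i into parts ≤ j, for i = 0..7. r_1(i) = 1 for all i; r_j(i) = r_{j-1}(i) + r_j(i-j). Rows j = 2..2: ≤2: 1 1 2 2 3 3 4 4. r_2(7) = 4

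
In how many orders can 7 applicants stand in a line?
7! = 5040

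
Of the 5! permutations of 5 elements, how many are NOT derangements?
Complement of the derangements. !5 = Σ_{j=0}^{5} (-1)^j·5!/j! = 120 - 120 + 60 - 20 + 5 - 1 = 44. 5! - !5 = 120 - 44 = 76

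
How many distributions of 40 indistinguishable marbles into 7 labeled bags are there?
C(40+7-1, 7-1) = C(46, 6) = 9366819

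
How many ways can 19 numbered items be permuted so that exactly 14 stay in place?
Choose the 14 fixed points C(19,14) = 11628, derange the rest: !5 = Σ_{j=0}^{5} (-1)^j·5!/j! = 120 - 120 + 60 - 20 + 5 - 1 = 44. Product = 11628 × 44 = 511632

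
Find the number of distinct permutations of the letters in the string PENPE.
5! / (2! × 2! × 1!) = 30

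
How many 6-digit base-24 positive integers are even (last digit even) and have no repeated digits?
Last∈{0,2,4,6,8,10,12,14,16,18,20,22}. Last=0: 4037880. Last nonzero: 11×22×P(22,4) = 42485520. Total = 46523400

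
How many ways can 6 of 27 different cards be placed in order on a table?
P(27,6) = 27!/(27-6)! = 213127200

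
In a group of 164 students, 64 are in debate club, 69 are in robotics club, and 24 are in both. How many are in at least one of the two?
|A∪B| = |A| + |B| - |A∩B| = 64 + 69 - 24 = 109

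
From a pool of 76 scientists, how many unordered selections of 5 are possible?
C(76,5) = 76!/(5!×71!) = 18474840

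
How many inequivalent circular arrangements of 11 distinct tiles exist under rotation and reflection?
(11-1)!/2 = 3628800/2 = 1814400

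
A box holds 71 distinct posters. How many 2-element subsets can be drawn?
C(71,2) = 71!/(2!×69!) = 2485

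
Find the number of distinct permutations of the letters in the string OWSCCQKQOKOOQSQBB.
17! / (2! × 1! × 2! × 4! × 2! × 2! × 4!) = 38594556000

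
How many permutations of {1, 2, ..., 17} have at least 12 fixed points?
Exactly j fixed points: C(17,j)·!(17-j); sum over j ≥ 12 (derangement numbers via !m = (m-1)·(!(m-1) + !(m-2)): !0..!5 = 1, 0, 1, 2, 9, 44). Σ_{j=12}^{17} C(17,j)·!(17-j) = C(17,12)·!5 + C(17,13)·!4 + C(17,14)·!3 + C(17,15)·!2 + C(17,16)·!1 + C(17,17)·!0 = 6188·44 + 2380·9 + 680·2 + 136·1 + 17·0 + 1·1 = 295189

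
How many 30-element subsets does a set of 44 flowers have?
C(44,30) = 44!/(30!×14!) = 114955808528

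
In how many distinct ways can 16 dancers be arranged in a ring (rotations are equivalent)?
Circular: fix one position, arrange the rest. (16-1)! = 1307674368000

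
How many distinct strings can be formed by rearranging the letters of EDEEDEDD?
8! / (4! × 4!) = 70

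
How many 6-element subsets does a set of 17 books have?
C(17,6) = 17!/(6!×11!) = 12376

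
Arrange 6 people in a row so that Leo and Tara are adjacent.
Treat as block: (6-1)! × 2! = 120 × 2 = 240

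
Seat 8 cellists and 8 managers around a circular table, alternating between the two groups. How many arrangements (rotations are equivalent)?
Fix one of the cellists: (8-1)! ways for the remaining cellists, × 8! ways for the managers = 5040 × 40320 = 203212800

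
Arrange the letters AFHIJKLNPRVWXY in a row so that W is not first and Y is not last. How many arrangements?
By inclusion-exclusion: 14! - 2×(14-1)! + (14-2)! = 87178291200 - 12454041600 + 479001600 = 75203251200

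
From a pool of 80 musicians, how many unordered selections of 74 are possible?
C(80,74) = 80!/(74!×6!) = 300500200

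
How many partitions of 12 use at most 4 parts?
By conjugation, equals partitions of 12 into parts ≤ 4. Let r_j(i) = number of partitions of i into parts ≤ j, for i = 0..12. r_1(i) = 1 for all i; r_j(i) = r_{j-1}(i) + r_j(i-j). Rows j = 2..4: ≤2: 1 1 2 2 3 3 4 4 5 5 6 6 7; ≤3: 1 1 2 3 4 5 7 8 10 12 14 16 19; ≤4: 1 1 2 3 5 6 9 11 15 18 23 27 34. r_4(12) = 34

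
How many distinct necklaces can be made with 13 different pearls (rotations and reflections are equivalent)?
(13-1)!/2 = 479001600/2 = 239500800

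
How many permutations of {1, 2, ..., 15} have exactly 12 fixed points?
Choose the 12 fixed points C(15,12) = 455, derange the rest: !3 = Σ_{j=0}^{3} (-1)^j·3!/j! = 6 - 6 + 3 - 1 = 2. Product = 455 × 2 = 910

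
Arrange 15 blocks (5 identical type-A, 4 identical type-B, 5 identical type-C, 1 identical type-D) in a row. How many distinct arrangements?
15! / (5! × 4! × 5! × 1!) = 3783780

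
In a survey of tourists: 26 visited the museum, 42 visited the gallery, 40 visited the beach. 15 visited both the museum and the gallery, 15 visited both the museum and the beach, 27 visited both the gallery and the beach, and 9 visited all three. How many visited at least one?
|A∪B∪C| = 26+42+40-15-15-27+9 = 60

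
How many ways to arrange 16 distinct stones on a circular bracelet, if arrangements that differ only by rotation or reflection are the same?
(16-1)!/2 = 1307674368000/2 = 653837184000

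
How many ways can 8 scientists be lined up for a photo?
8! = 40320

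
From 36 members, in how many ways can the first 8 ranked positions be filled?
P(36,8) = 36!/(36-8)! = 1220096908800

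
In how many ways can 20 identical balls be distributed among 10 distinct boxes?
C(20+10-1, 10-1) = C(29, 9) = 10015005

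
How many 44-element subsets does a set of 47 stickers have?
C(47,44) = 47!/(44!×3!) = 16215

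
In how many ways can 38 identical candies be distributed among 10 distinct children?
C(38+10-1, 10-1) = C(47, 9) = 1362649145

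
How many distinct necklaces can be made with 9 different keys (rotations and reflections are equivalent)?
(9-1)!/2 = 40320/2 = 20160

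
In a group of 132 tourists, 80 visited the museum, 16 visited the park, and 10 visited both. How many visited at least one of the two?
|A∪B| = |A| + |B| - |A∩B| = 80 + 16 - 10 = 86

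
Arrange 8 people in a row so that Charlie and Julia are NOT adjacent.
Total - adjacent = 8! - (8-1)!×2 = 40320 - 10080 = 30240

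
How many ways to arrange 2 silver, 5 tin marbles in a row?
7! / (2! × 5!) = 21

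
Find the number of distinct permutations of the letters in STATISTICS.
10! / (3! × 3! × 1! × 2! × 1!) = 50400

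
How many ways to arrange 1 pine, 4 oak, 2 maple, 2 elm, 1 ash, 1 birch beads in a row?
11! / (1! × 4! × 2! × 2! × 1! × 1!) = 415800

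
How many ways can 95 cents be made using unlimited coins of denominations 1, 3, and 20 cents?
Coefficient of x^95 in 1/(1-x^1) · 1/(1-x^3) · 1/(1-x^20). Case on j = number of 20-cent coins (j = 0..4); remainder r = 95 - 20j is made from {1,3} in ⌊r/3⌋+1 ways. r = 95, 75, 55, 35, 15 → 32 + 26 + 19 + 12 + 6 = 95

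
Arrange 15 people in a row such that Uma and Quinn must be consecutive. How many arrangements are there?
Treat the 2 as one block: (15-2+1)! × 2! = 87178291200 × 2 = 174356582400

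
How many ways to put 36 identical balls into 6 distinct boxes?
C(36+6-1, 6-1) = C(41, 5) = 749398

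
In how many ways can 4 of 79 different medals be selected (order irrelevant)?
C(79,4) = 79!/(4!×75!) = 1502501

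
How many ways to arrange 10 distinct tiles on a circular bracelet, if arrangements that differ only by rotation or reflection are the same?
(10-1)!/2 = 362880/2 = 181440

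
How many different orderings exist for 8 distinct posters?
8! = 40320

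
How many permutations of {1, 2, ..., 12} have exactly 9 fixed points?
Choose the 9 fixed points C(12,9) = 220, derange the rest: !3 = Σ_{j=0}^{3} (-1)^j·3!/j! = 6 - 6 + 3 - 1 = 2. Product = 220 × 2 = 440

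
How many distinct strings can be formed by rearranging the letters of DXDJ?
4! / (1! × 1! × 2!) = 12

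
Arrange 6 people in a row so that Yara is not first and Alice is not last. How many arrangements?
By inclusion-exclusion: 6! - 2×(6-1)! + (6-2)! = 720 - 240 + 24 = 504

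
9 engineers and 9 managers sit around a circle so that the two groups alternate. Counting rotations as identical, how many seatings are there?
Fix one of the engineers: (9-1)! ways for the remaining engineers, × 9! ways for the managers = 40320 × 362880 = 14631321600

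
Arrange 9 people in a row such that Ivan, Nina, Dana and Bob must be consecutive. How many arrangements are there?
Treat the 4 as one block: (9-4+1)! × 4! = 720 × 24 = 17280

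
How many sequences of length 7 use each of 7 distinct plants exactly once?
7! = 5040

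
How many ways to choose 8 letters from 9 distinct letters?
C(9,8) = 9!/(8!×1!) = 9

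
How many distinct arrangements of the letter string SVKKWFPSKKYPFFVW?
16! / (2! × 4! × 2! × 2! × 1! × 3! × 2!) = 9081072000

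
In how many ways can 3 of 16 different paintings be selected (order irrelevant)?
C(16,3) = 16!/(3!×13!) = 560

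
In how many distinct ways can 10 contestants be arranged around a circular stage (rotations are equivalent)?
Circular: fix one position, arrange the rest. (10-1)! = 362880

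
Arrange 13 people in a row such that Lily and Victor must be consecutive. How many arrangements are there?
Treat the 2 as one block: (13-2+1)! × 2! = 479001600 × 2 = 958003200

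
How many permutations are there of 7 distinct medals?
7! = 5040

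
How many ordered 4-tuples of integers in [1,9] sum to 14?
Coefficient of x^14 in (x + x² + ... + x^9)^4. By inclusion-exclusion on dice exceeding 9: Σ_j (-1)^j C(4,j)·C(14-1-9j, 3) = C(4,0)·C(13,3) - C(4,1)·C(4,3) = 1·286 - 4·4 = 270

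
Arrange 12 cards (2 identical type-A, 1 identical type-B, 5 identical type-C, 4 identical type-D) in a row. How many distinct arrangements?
12! / (2! × 1! × 5! × 4!) = 83160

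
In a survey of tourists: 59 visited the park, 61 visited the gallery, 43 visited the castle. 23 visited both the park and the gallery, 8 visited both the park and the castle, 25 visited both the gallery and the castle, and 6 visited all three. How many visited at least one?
|A∪B∪C| = 59+61+43-23-8-25+6 = 113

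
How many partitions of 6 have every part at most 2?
Let r_j(i) = number of partitions of i into parts ≤ j, for i = 0..6. r_1(i) = 1 for all i; r_j(i) = r_{j-1}(i) + r_j(i-j). Rows j = 2..2: ≤2: 1 1 2 2 3 3 4. r_2(6) = 4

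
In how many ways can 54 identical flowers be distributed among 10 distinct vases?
C(54+10-1, 10-1) = C(63, 9) = 23667689815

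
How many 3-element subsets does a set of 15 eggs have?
C(15,3) = 15!/(3!×12!) = 455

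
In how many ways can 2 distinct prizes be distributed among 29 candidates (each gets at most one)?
P(29,2) = 29!/(29-2)! = 812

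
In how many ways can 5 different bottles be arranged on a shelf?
5! = 120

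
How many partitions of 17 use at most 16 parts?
By conjugation, equals partitions of 17 into parts ≤ 16. Let r_j(i) = number of partitions of i into parts ≤ j, for i = 0..17. r_1(i) = 1 for all i; r_j(i) = r_{j-1}(i) + r_j(i-j). Rows j = 2..16: ≤2: 1 1 2 2 3 3 4 4 5 5 6 6 7 7 8 8 9 9; ≤3: 1 1 2 3 4 5 7 8 10 12 14 16 19 21 24 27 30 33; ≤4: 1 1 2 3 5 6 9 11 15 18 23 27 34 39 47 54 64 72; ≤5: 1 1 2 3 5 7 10 13 18 23 30 37 47 57 70 84 101 119; ≤6: 1 1 2 3 5 7 11 14 20 26 35 44 58 71 90 110 136 163; ≤7: 1 1 2 3 5 7 11 15 21 28 38 49 65 82 105 131 164 201; ≤8: 1 1 2 3 5 7 11 15 22 29 40 52 70 89 116 146 186 230; ≤9: 1 1 2 3 5 7 11 15 22 30 41 54 73 94 123 157 201 252; ≤10: 1 1 2 3 5 7 11 15 22 30 42 55 75 97 128 164 212 267; ≤11: 1 1 2 3 5 7 11 15 22 30 42 56 76 99 131 169 219 278; ≤12: 1 1 2 3 5 7 11 15 22 30 42 56 77 100 133 172 224 285; ≤13: 1 1 2 3 5 7 11 15 22 30 42 56 77 101 134 174 227 290; ≤14: 1 1 2 3 5 7 11 15 22 30 42 56 77 101 135 175 229 293; ≤15: 1 1 2 3 5 7 11 15 22 30 42 56 77 101 135 176 230 295; ≤16: 1 1 2 3 5 7 11 15 22 30 42 56 77 101 135 176 231 296. r_16(17) = 296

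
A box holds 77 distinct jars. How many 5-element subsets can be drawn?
C(77,5) = 77!/(5!×72!) = 19757815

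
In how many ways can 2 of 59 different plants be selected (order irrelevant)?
C(59,2) = 59!/(2!×57!) = 1711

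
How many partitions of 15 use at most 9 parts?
By conjugation, equals partitions of 15 into parts ≤ 9. Let r_j(i) = number of partitions of i into parts ≤ j, for i = 0..15. r_1(i) = 1 for all i; r_j(i) = r_{j-1}(i) + r_j(i-j). Rows j = 2..9: ≤2: 1 1 2 2 3 3 4 4 5 5 6 6 7 7 8 8; ≤3: 1 1 2 3 4 5 7 8 10 12 14 16 19 21 24 27; ≤4: 1 1 2 3 5 6 9 11 15 18 23 27 34 39 47 54; ≤5: 1 1 2 3 5 7 10 13 18 23 30 37 47 57 70 84; ≤6: 1 1 2 3 5 7 11 14 20 26 35 44 58 71 90 110; ≤7: 1 1 2 3 5 7 11 15 21 28 38 49 65 82 105 131; ≤8: 1 1 2 3 5 7 11 15 22 29 40 52 70 89 116 146; ≤9: 1 1 2 3 5 7 11 15 22 30 41 54 73 94 123 157. r_9(15) = 157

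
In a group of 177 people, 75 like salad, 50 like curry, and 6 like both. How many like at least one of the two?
|A∪B| = |A| + |B| - |A∩B| = 75 + 50 - 6 = 119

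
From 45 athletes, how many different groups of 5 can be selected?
C(45,5) = 45!/(5!×40!) = 1221759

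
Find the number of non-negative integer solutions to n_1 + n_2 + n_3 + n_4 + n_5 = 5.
C(5+5-1, 5-1) = C(9, 4) = 126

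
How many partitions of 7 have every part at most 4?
Let r_j(i) = number of partitions of i into parts ≤ j, for i = 0..7. r_1(i) = 1 for all i; r_j(i) = r_{j-1}(i) + r_j(i-j). Rows j = 2..4: ≤2: 1 1 2 2 3 3 4 4; ≤3: 1 1 2 3 4 5 7 8; ≤4: 1 1 2 3 5 6 9 11. r_4(7) = 11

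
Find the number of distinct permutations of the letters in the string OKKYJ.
5! / (1! × 1! × 1! × 2!) = 60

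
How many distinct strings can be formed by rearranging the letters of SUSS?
4! / (1! × 3!) = 4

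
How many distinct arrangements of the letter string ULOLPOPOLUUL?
12! / (3! × 2! × 3! × 4!) = 277200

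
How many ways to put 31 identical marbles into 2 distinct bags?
C(31+2-1, 2-1) = C(32, 1) = 32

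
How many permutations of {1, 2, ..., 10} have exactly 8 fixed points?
Choose the 8 fixed points C(10,8) = 45, derange the rest: !2 = Σ_{j=0}^{2} (-1)^j·2!/j! = 2 - 2 + 1 = 1. Product = 45 × 1 = 45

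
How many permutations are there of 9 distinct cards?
9! = 362880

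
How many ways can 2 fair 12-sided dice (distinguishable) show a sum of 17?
Coefficient of x^17 in (x + x² + ... + x^12)^2. By inclusion-exclusion on dice exceeding 12: Σ_j (-1)^j C(2,j)·C(17-1-12j, 1) = C(2,0)·C(16,1) - C(2,1)·C(4,1) = 1·16 - 2·4 = 8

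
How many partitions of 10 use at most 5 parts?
By conjugation, equals partitions of 10 into parts ≤ 5. Let r_j(i) = number of partitions of i into parts ≤ j, for i = 0..10. r_1(i) = 1 for all i; r_j(i) = r_{j-1}(i) + r_j(i-j). Rows j = 2..5: ≤2: 1 1 2 2 3 3 4 4 5 5 6; ≤3: 1 1 2 3 4 5 7 8 10 12 14; ≤4: 1 1 2 3 5 6 9 11 15 18 23; ≤5: 1 1 2 3 5 7 10 13 18 23 30. r_5(10) = 30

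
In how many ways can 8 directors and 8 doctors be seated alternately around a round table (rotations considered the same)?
Fix one of the directors: (8-1)! ways for the remaining directors, × 8! ways for the doctors = 5040 × 40320 = 203212800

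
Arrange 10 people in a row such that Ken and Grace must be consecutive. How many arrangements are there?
Treat the 2 as one block: (10-2+1)! × 2! = 362880 × 2 = 725760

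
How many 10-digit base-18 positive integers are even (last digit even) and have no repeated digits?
Last∈{0,2,4,6,8,10,12,14,16}. Last=0: 8821612800. Last nonzero: 8×16×P(16,8) = 66421555200. Total = 75243168000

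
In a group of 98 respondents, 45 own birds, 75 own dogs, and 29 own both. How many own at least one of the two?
|A∪B| = |A| + |B| - |A∩B| = 45 + 75 - 29 = 91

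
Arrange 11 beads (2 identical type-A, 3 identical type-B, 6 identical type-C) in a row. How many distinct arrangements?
11! / (2! × 3! × 6!) = 4620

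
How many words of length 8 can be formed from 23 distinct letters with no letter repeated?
P(23,8) = 23!/(23-8)! = 19769460480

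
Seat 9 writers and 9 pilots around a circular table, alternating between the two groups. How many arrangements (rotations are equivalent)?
Fix one of the writers: (9-1)! ways for the remaining writers, × 9! ways for the pilots = 40320 × 362880 = 14631321600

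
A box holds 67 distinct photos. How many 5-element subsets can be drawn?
C(67,5) = 67!/(5!×62!) = 9657648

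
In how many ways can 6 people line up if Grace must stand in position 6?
Fix one position: (6-1)! = 120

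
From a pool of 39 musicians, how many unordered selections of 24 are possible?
C(39,24) = 39!/(24!×15!) = 25140840660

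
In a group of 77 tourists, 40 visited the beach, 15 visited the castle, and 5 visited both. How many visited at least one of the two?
|A∪B| = |A| + |B| - |A∩B| = 40 + 15 - 5 = 50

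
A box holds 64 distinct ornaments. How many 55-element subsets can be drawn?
C(64,55) = 64!/(55!×9!) = 27540584512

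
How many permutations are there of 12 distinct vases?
12! = 479001600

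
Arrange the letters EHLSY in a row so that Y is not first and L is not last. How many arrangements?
By inclusion-exclusion: 5! - 2×(5-1)! + (5-2)! = 120 - 48 + 6 = 78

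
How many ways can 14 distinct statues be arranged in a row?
14! = 87178291200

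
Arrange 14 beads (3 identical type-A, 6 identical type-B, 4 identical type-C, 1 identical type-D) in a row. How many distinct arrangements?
14! / (3! × 6! × 4! × 1!) = 840840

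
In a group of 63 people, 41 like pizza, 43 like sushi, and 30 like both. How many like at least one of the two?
|A∪B| = |A| + |B| - |A∩B| = 41 + 43 - 30 = 54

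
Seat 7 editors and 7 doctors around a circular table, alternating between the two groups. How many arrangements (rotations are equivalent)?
Fix one of the editors: (7-1)! ways for the remaining editors, × 7! ways for the doctors = 720 × 5040 = 3628800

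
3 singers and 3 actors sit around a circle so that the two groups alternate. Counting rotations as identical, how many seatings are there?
Fix one of the singers: (3-1)! ways for the remaining singers, × 3! ways for the actors = 2 × 6 = 12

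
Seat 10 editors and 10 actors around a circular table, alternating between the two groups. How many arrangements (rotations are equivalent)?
Fix one of the editors: (10-1)! ways for the remaining editors, × 10! ways for the actors = 362880 × 3628800 = 1316818944000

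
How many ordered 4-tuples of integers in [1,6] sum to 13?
Coefficient of x^13 in (x + x² + ... + x^6)^4. By inclusion-exclusion on dice exceeding 6: Σ_j (-1)^j C(4,j)·C(13-1-6j, 3) = C(4,0)·C(12,3) - C(4,1)·C(6,3) = 1·220 - 4·20 = 140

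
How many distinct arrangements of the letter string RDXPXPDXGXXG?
12! / (2! × 5! × 2! × 1! × 2!) = 498960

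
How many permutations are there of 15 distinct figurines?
15! = 1307674368000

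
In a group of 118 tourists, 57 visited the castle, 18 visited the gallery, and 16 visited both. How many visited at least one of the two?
|A∪B| = |A| + |B| - |A∩B| = 57 + 18 - 16 = 59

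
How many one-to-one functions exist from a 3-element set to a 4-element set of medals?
P(4,3) = 4!/(4-3)! = 24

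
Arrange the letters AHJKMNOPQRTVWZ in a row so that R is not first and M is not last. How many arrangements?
By inclusion-exclusion: 14! - 2×(14-1)! + (14-2)! = 87178291200 - 12454041600 + 479001600 = 75203251200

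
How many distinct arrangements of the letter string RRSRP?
5! / (1! × 1! × 3!) = 20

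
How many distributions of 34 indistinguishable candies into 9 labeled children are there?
C(34+9-1, 9-1) = C(42, 8) = 118030185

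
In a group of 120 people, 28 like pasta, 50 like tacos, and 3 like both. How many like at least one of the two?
|A∪B| = |A| + |B| - |A∩B| = 28 + 50 - 3 = 75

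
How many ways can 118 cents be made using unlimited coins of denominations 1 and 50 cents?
Coefficient of x^118 in 1/(1-x^1) · 1/(1-x^50). Use j coins of 50 for j = 0..⌊118/50⌋ = 2, the rest in 1s: 2 + 1 = 3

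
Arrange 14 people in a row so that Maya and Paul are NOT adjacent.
Total - adjacent = 14! - (14-1)!×2 = 87178291200 - 12454041600 = 74724249600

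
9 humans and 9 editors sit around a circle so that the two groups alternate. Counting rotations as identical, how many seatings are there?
Fix one of the humans: (9-1)! ways for the remaining humans, × 9! ways for the editors = 40320 × 362880 = 14631321600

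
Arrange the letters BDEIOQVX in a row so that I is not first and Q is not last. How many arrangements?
By inclusion-exclusion: 8! - 2×(8-1)! + (8-2)! = 40320 - 10080 + 720 = 30960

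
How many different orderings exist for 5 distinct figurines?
5! = 120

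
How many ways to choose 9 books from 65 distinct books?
C(65,9) = 65!/(9!×56!) = 31966749880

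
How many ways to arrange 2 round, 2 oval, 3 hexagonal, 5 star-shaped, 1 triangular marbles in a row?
13! / (2! × 2! × 3! × 5! × 1!) = 2162160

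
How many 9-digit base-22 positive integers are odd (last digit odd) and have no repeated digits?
Last∈{1,3,5,7,9,11,13,15,17,19,21}. Last=0: 0. Last nonzero: 11×20×P(20,7) = 85954176000. Total = 85954176000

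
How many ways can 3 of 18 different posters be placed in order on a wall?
P(18,3) = 18!/(18-3)! = 4896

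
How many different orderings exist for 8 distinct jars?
8! = 40320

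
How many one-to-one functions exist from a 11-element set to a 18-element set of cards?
P(18,11) = 18!/(18-11)! = 1270312243200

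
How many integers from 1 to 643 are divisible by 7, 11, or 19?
⌊643/7⌋+⌊643/11⌋+⌊643/19⌋ - ⌊643/77⌋-⌊643/133⌋-⌊643/209⌋ + ⌊643/1463⌋ = 91+58+33 - 8-4-3 + 0 = 167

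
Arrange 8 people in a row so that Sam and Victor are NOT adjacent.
Total - adjacent = 8! - (8-1)!×2 = 40320 - 10080 = 30240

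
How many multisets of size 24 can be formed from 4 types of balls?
C(24+4-1, 4-1) = C(27, 3) = 2925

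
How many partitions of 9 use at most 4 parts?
By conjugation, equals partitions of 9 into parts ≤ 4. Let r_j(i) = number of partitions of i into parts ≤ j, for i = 0..9. r_1(i) = 1 for all i; r_j(i) = r_{j-1}(i) + r_j(i-j). Rows j = 2..4: ≤2: 1 1 2 2 3 3 4 4 5 5; ≤3: 1 1 2 3 4 5 7 8 10 12; ≤4: 1 1 2 3 5 6 9 11 15 18. r_4(9) = 18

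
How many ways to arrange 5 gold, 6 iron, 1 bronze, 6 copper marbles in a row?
18! / (5! × 6! × 1! × 6!) = 102918816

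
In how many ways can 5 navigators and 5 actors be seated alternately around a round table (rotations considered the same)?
Fix one of the navigators: (5-1)! ways for the remaining navigators, × 5! ways for the actors = 24 × 120 = 2880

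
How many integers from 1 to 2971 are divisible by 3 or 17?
⌊2971/3⌋ + ⌊2971/17⌋ - ⌊2971/51⌋ = 990 + 174 - 58 = 1106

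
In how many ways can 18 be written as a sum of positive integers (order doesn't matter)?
Pentagonal recurrence p(n) = p(n-1) + p(n-2) - p(n-5) - p(n-7) + p(n-12) + p(n-15) - ... gives p(0..17) = 1, 1, 2, 3, 5, 7, 11, 15, 22, 30, 42, 56, 77, 101, 135, 176, 231, 297. p(18) = p(17) + p(16) - p(13) - p(11) + p(6) + p(3) = 297 + 231 - 101 - 56 + 11 + 3 = 385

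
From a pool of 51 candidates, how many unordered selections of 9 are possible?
C(51,9) = 51!/(9!×42!) = 3042312350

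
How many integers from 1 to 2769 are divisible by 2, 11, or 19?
⌊2769/2⌋+⌊2769/11⌋+⌊2769/19⌋ - ⌊2769/22⌋-⌊2769/38⌋-⌊2769/209⌋ + ⌊2769/418⌋ = 1384+251+145 - 125-72-13 + 6 = 1576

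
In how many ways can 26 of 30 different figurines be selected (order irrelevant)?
C(30,26) = 30!/(26!×4!) = 27405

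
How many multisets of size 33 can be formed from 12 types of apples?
C(33+12-1, 12-1) = C(44, 11) = 7669339132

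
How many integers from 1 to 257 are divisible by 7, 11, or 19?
⌊257/7⌋+⌊257/11⌋+⌊257/19⌋ - ⌊257/77⌋-⌊257/133⌋-⌊257/209⌋ + ⌊257/1463⌋ = 36+23+13 - 3-1-1 + 0 = 67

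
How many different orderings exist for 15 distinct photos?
15! = 1307674368000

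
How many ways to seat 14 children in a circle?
Circular: fix one position, arrange the rest. (14-1)! = 6227020800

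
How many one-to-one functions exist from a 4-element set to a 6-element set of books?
P(6,4) = 6!/(6-4)! = 360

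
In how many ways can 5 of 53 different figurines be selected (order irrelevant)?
C(53,5) = 53!/(5!×48!) = 2869685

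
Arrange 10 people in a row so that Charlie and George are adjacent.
Treat as block: (10-1)! × 2! = 362880 × 2 = 725760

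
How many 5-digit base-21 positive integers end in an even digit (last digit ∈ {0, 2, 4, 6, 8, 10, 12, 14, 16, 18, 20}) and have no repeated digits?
Last∈{0,2,4,6,8,10,12,14,16,18,20}. Last=0: 116280. Last nonzero: 10×19×P(19,3) = 1104660. Total = 1220940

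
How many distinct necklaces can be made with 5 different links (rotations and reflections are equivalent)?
(5-1)!/2 = 24/2 = 12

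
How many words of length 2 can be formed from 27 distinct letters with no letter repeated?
P(27,2) = 27!/(27-2)! = 702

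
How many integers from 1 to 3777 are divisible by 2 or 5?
⌊3777/2⌋ + ⌊3777/5⌋ - ⌊3777/10⌋ = 1888 + 755 - 377 = 2266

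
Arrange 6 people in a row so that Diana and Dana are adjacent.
Treat as block: (6-1)! × 2! = 120 × 2 = 240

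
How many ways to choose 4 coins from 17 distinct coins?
C(17,4) = 17!/(4!×13!) = 2380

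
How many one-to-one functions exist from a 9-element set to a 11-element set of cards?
P(11,9) = 11!/(11-9)! = 19958400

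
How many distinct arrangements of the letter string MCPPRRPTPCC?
11! / (3! × 2! × 1! × 1! × 4!) = 138600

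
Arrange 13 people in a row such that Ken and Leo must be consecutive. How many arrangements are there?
Treat the 2 as one block: (13-2+1)! × 2! = 479001600 × 2 = 958003200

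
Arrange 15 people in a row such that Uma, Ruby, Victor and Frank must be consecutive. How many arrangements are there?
Treat the 4 as one block: (15-4+1)! × 4! = 479001600 × 24 = 11496038400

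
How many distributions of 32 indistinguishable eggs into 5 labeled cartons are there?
C(32+5-1, 5-1) = C(36, 4) = 58905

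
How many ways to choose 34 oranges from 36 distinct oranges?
C(36,34) = 36!/(34!×2!) = 630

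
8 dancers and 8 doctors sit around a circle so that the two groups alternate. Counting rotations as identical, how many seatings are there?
Fix one of the dancers: (8-1)! ways for the remaining dancers, × 8! ways for the doctors = 5040 × 40320 = 203212800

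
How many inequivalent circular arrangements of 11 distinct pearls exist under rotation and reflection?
(11-1)!/2 = 3628800/2 = 1814400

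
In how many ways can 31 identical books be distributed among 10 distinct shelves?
C(31+10-1, 10-1) = C(40, 9) = 273438880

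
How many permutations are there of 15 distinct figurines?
15! = 1307674368000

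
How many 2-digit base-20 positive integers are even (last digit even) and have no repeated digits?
Last∈{0,2,4,6,8,10,12,14,16,18}. Last=0: 19. Last nonzero: 9×18×P(18,0) = 162. Total = 181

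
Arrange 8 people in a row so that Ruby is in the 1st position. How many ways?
Fix one position: (8-1)! = 5040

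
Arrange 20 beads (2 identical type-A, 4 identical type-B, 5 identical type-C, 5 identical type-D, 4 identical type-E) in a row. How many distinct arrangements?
20! / (2! × 4! × 5! × 5! × 4!) = 146659312800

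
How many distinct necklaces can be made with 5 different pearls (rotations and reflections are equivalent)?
(5-1)!/2 = 24/2 = 12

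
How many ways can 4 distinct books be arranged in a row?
4! = 24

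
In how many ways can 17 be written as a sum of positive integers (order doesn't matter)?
Pentagonal recurrence p(n) = p(n-1) + p(n-2) - p(n-5) - p(n-7) + p(n-12) + p(n-15) - ... gives p(0..16) = 1, 1, 2, 3, 5, 7, 11, 15, 22, 30, 42, 56, 77, 101, 135, 176, 231. p(17) = p(16) + p(15) - p(12) - p(10) + p(5) + p(2) = 231 + 176 - 77 - 42 + 7 + 2 = 297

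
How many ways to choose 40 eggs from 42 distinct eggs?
C(42,40) = 42!/(40!×2!) = 861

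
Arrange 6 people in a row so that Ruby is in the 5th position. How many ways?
Fix one position: (6-1)! = 120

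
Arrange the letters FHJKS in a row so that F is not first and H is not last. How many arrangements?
By inclusion-exclusion: 5! - 2×(5-1)! + (5-2)! = 120 - 48 + 6 = 78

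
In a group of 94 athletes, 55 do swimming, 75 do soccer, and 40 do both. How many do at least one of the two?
|A∪B| = |A| + |B| - |A∩B| = 55 + 75 - 40 = 90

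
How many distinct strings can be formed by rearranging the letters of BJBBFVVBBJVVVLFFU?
17! / (1! × 5! × 3! × 2! × 5! × 1!) = 2058376320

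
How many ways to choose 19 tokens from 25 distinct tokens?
C(25,19) = 25!/(19!×6!) = 177100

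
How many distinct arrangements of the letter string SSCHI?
5! / (1! × 2! × 1! × 1!) = 60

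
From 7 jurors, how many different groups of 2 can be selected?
C(7,2) = 7!/(2!×5!) = 21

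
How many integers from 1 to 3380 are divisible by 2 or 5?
⌊3380/2⌋ + ⌊3380/5⌋ - ⌊3380/10⌋ = 1690 + 676 - 338 = 2028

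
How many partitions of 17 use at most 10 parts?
By conjugation, equals partitions of 17 into parts ≤ 10. Let r_j(i) = number of partitions of i into parts ≤ j, for i = 0..17. r_1(i) = 1 for all i; r_j(i) = r_{j-1}(i) + r_j(i-j). Rows j = 2..10: ≤2: 1 1 2 2 3 3 4 4 5 5 6 6 7 7 8 8 9 9; ≤3: 1 1 2 3 4 5 7 8 10 12 14 16 19 21 24 27 30 33; ≤4: 1 1 2 3 5 6 9 11 15 18 23 27 34 39 47 54 64 72; ≤5: 1 1 2 3 5 7 10 13 18 23 30 37 47 57 70 84 101 119; ≤6: 1 1 2 3 5 7 11 14 20 26 35 44 58 71 90 110 136 163; ≤7: 1 1 2 3 5 7 11 15 21 28 38 49 65 82 105 131 164 201; ≤8: 1 1 2 3 5 7 11 15 22 29 40 52 70 89 116 146 186 230; ≤9: 1 1 2 3 5 7 11 15 22 30 41 54 73 94 123 157 201 252; ≤10: 1 1 2 3 5 7 11 15 22 30 42 55 75 97 128 164 212 267. r_10(17) = 267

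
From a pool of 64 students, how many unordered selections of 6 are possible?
C(64,6) = 64!/(6!×58!) = 74974368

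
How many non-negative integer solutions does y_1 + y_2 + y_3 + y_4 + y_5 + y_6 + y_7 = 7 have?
C(7+7-1, 7-1) = C(13, 6) = 1716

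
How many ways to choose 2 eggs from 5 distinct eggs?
C(5,2) = 5!/(2!×3!) = 10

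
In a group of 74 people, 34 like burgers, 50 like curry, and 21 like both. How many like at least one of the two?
|A∪B| = |A| + |B| - |A∩B| = 34 + 50 - 21 = 63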